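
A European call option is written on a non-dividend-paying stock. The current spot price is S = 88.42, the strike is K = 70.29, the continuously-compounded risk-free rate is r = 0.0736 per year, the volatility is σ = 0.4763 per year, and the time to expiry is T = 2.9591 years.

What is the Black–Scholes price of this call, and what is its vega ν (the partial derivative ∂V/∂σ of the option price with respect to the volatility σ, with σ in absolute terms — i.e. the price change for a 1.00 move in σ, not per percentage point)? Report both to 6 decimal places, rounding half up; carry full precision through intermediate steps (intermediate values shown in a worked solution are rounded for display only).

σ√T = 0.4763·√2.9591 = 0.819333
d₁ = (ln(S/K) + (r+σ²/2)T) / (σ√T) = (ln(88.42/70.29) + (0.0736+0.4763²/2)·2.9591) / 0.819333 = (0.229469 + 0.553443) / 0.819333 = 0.955548
d₂ = d₁ − σ√T = 0.955548 − 0.819333 = 0.136215
e^{−rT} = e^{−0.0736·2.9591} = 0.804295
N(d₁) = 0.830350,  N(d₂) = 0.554174
Call price V = S·N(d₁) − K·e^{−rT}·N(d₂) = 73.419510 − 31.329609 = 42.089901
φ(d₁) = (1/√(2π))·e^{−d₁²/2} = 0.252720
ν = S·φ(d₁)·√T = 38.438771

price = 42.089901
ν = 38.438771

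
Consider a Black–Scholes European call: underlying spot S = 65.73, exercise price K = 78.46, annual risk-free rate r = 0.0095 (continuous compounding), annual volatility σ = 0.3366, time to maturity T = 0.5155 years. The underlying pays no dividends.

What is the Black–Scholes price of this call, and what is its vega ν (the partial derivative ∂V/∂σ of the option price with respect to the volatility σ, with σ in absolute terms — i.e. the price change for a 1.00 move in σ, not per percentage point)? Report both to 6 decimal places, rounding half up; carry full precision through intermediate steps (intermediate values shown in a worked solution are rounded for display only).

price = 2.412647
ν = 15.806353

σ√T = 0.3366·√0.5155 = 0.241673
d₁ = (ln(S/K) + (r+σ²/2)T) / (σ√T) = (ln(65.73/78.46) + (0.0095+0.3366²/2)·0.5155) / 0.241673 = (-0.177033 + 0.034100) / 0.241673 = -0.591432
d₂ = d₁ − σ√T = -0.591432 − 0.241673 = -0.833105
e^{−rT} = e^{−0.0095·0.5155} = 0.995115
N(d₁) = 0.277115,  N(d₂) = 0.202393
Call price V = S·N(d₁) − K·e^{−rT}·N(d₂) = 18.214798 − 15.802151 = 2.412647
φ(d₁) = (1/√(2π))·e^{−d₁²/2} = 0.334930
ν = S·φ(d₁)·√T = 15.806353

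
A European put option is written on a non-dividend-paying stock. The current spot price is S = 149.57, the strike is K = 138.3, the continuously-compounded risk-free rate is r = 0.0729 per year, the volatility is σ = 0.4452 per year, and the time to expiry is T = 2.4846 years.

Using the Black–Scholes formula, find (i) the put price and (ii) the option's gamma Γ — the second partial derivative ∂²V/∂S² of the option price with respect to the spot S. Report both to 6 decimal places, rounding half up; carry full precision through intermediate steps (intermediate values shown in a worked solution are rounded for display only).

σ√T = 0.4452·√2.4846 = 0.701752
d₁ = (ln(S/K) + (r+σ²/2)T) / (σ√T) = (ln(149.57/138.3) + (0.0729+0.4452²/2)·2.4846) / 0.701752 = (0.078339 + 0.427355) / 0.701752 = 0.720617
d₂ = d₁ − σ√T = 0.720617 − 0.701752 = 0.018866
e^{−rT} = e^{−0.0729·2.4846} = 0.834329
N(−d₁) = 0.235573,  N(−d₂) = 0.492474
Put price V = K·e^{−rT}·N(−d₂) − S·N(−d₁) = 56.825468 − 35.234584 = 21.590883
φ(d₁) = (1/√(2π))·e^{−d₁²/2} = 0.307714
Γ = φ(d₁) / (S·σ·√T) = 0.002932

price = 21.590883
Γ = 0.002932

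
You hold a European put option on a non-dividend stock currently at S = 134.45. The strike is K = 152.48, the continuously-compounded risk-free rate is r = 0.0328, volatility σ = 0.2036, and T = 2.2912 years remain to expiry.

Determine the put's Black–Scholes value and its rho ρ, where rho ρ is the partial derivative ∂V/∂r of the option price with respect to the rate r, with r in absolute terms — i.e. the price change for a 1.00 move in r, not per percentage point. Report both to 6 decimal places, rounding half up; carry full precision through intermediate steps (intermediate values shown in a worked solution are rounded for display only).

σ√T = 0.2036·√2.2912 = 0.308183
d₁ = (ln(S/K) + (r+σ²/2)T) / (σ√T) = (ln(134.45/152.48) + (0.0328+0.2036²/2)·2.2912) / 0.308183 = (-0.125841 + 0.122640) / 0.308183 = -0.010387
d₂ = d₁ − σ√T = -0.010387 − 0.308183 = -0.318571
e^{−rT} = e^{−0.0328·2.2912} = 0.927603
N(−d₁) = 0.504144,  N(−d₂) = 0.624974
Put price V = K·e^{−rT}·N(−d₂) − S·N(−d₁) = 88.396890 − 67.782140 = 20.614750
ρ = −K·T·e^{−rT}·N(−d₂) = -202.534955

price = 20.614750
ρ = -202.534955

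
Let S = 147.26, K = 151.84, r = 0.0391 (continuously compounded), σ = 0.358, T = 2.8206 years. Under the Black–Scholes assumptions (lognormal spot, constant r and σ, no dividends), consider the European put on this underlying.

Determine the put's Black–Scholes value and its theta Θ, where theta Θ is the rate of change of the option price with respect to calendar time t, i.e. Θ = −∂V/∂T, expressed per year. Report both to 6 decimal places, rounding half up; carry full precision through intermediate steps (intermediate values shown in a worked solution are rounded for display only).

σ√T = 0.358·√2.8206 = 0.601248
d₁ = (ln(S/K) + (r+σ²/2)T) / (σ√T) = (ln(147.26/151.84) + (0.0391+0.358²/2)·2.8206) / 0.601248 = (-0.030628 + 0.291035) / 0.601248 = 0.433112
d₂ = d₁ − σ√T = 0.433112 − 0.601248 = -0.168137
e^{−rT} = e^{−0.0391·2.8206} = 0.895578
N(−d₁) = 0.332467,  N(−d₂) = 0.566762
Put price V = K·e^{−rT}·N(−d₂) − S·N(−d₁) = 77.070935 − 48.959070 = 28.111865
φ(d₁) = (1/√(2π))·e^{−d₁²/2} = 0.363226
Θ = −S·φ(d₁)·σ/(2√T) + r·K·e^{−rT}·N(−d₂) = −5.700900 + 3.013474 = -2.687427

price = 28.111865
Θ = -2.687427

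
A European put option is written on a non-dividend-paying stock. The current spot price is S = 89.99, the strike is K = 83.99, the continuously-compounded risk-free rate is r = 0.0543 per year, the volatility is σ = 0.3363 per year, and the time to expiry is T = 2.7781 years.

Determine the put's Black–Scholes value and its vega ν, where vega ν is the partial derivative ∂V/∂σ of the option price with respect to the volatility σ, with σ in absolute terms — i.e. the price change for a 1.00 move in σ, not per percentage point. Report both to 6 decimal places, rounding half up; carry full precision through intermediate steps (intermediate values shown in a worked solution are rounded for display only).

σ√T = 0.3363·√2.7781 = 0.560533
d₁ = (ln(S/K) + (r+σ²/2)T) / (σ√T) = (ln(89.99/83.99) + (0.0543+0.3363²/2)·2.7781) / 0.560533 = (0.069001 + 0.307949) / 0.560533 = 0.672486
d₂ = d₁ − σ√T = 0.672486 − 0.560533 = 0.111953
e^{−rT} = e^{−0.0543·2.7781} = 0.859976
N(−d₁) = 0.250637,  N(−d₂) = 0.455430
Put price V = K·e^{−rT}·N(−d₂) − S·N(−d₁) = 32.895452 − 22.554854 = 10.340598
φ(d₁) = (1/√(2π))·e^{−d₁²/2} = 0.318206
ν = S·φ(d₁)·√T = 47.728336

price = 10.340598
ν = 47.728336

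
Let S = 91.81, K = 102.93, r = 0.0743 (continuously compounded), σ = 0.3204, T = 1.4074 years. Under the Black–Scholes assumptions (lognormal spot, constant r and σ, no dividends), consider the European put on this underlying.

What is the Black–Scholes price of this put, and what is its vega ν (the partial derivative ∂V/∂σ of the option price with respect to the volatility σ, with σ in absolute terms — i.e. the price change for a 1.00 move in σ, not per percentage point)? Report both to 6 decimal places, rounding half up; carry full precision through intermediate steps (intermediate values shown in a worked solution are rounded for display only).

price = 14.361149
ν = 42.868806

σ√T = 0.3204·√1.4074 = 0.380103
d₁ = (ln(S/K) + (r+σ²/2)T) / (σ√T) = (ln(91.81/102.93) + (0.0743+0.3204²/2)·1.4074) / 0.380103 = (-0.114328 + 0.176809) / 0.380103 = 0.164379
d₂ = d₁ − σ√T = 0.164379 − 0.380103 = -0.215724
e^{−rT} = e^{−0.0743·1.4074} = 0.900712
N(−d₁) = 0.434716,  N(−d₂) = 0.585398
Put price V = K·e^{−rT}·N(−d₂) − S·N(−d₁) = 54.272453 − 39.911304 = 14.361149
φ(d₁) = (1/√(2π))·e^{−d₁²/2} = 0.393589
ν = S·φ(d₁)·√T = 42.868806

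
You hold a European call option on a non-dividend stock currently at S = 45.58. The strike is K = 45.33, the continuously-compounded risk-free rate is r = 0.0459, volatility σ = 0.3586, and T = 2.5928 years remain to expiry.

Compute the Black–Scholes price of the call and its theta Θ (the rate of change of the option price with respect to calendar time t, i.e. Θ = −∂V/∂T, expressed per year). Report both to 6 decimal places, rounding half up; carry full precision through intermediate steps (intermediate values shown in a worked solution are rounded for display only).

σ√T = 0.3586·√2.5928 = 0.577424
d₁ = (ln(S/K) + (r+σ²/2)T) / (σ√T) = (ln(45.58/45.33) + (0.0459+0.3586²/2)·2.5928) / 0.577424 = (0.005500 + 0.285719) / 0.577424 = 0.504341
d₂ = d₁ − σ√T = 0.504341 − 0.577424 = -0.073083
e^{−rT} = e^{−0.0459·2.5928} = 0.887799
N(d₁) = 0.692989,  N(d₂) = 0.470870
Call price V = S·N(d₁) − K·e^{−rT}·N(d₂) = 31.586447 − 18.949672 = 12.636776
φ(d₁) = (1/√(2π))·e^{−d₁²/2} = 0.351299
Θ = −S·φ(d₁)·σ/(2√T) − r·K·e^{−rT}·N(d₂) = −1.782980 − 0.869790 = -2.652770

price = 12.636776
Θ = -2.652770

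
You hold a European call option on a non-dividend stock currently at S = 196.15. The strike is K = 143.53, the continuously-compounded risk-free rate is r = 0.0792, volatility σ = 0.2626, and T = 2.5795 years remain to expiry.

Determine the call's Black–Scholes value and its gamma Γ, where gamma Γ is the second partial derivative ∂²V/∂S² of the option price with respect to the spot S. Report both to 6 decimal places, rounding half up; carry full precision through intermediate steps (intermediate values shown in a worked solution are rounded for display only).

σ√T = 0.2626·√2.5795 = 0.421757
d₁ = (ln(S/K) + (r+σ²/2)T) / (σ√T) = (ln(196.15/143.53) + (0.0792+0.2626²/2)·2.5795) / 0.421757 = (0.312336 + 0.293236) / 0.421757 = 1.435830
d₂ = d₁ − σ√T = 1.435830 − 0.421757 = 1.014073
e^{−rT} = e^{−0.0792·2.5795} = 0.815221
N(d₁) = 0.924475,  N(d₂) = 0.844726
Call price V = S·N(d₁) − K·e^{−rT}·N(d₂) = 181.335697 − 98.840226 = 82.495471
φ(d₁) = (1/√(2π))·e^{−d₁²/2} = 0.142311
Γ = φ(d₁) / (S·σ·√T) = 0.001720

price = 82.495471
Γ = 0.001720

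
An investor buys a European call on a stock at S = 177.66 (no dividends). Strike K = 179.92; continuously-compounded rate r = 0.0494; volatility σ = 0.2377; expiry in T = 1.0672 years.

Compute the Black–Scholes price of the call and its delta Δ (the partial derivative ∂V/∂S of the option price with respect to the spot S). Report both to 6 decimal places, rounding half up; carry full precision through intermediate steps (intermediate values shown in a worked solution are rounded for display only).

σ√T = 0.2377·√1.0672 = 0.245557
d₁ = (ln(S/K) + (r+σ²/2)T) / (σ√T) = (ln(177.66/179.92) + (0.0494+0.2377²/2)·1.0672) / 0.245557 = (-0.012641 + 0.082869) / 0.245557 = 0.285995
d₂ = d₁ − σ√T = 0.285995 − 0.245557 = 0.040438
e^{−rT} = e^{−0.0494·1.0672} = 0.948646
N(d₁) = 0.612559,  N(d₂) = 0.516128
Call price V = S·N(d₁) − K·e^{−rT}·N(d₂) = 108.827246 − 88.092942 = 20.734304
Δ = N(d₁) = 0.612559

price = 20.734304
Δ = 0.612559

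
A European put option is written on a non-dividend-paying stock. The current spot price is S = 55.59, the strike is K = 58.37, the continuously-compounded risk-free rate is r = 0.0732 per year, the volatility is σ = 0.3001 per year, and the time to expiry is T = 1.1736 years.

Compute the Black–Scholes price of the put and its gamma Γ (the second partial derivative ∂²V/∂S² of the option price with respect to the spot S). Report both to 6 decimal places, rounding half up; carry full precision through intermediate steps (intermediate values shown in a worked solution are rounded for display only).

price = 6.080499
Γ = 0.021245

σ√T = 0.3001·√1.1736 = 0.325107
d₁ = (ln(S/K) + (r+σ²/2)T) / (σ√T) = (ln(55.59/58.37) + (0.0732+0.3001²/2)·1.1736) / 0.325107 = (-0.048799 + 0.138755) / 0.325107 = 0.276697
d₂ = d₁ − σ√T = 0.276697 − 0.325107 = -0.048410
e^{−rT} = e^{−0.0732·1.1736} = 0.917679
N(−d₁) = 0.391006,  N(−d₂) = 0.519305
Put price V = K·e^{−rT}·N(−d₂) − S·N(−d₁) = 27.816549 − 21.736050 = 6.080499
φ(d₁) = (1/√(2π))·e^{−d₁²/2} = 0.383959
Γ = φ(d₁) / (S·σ·√T) = 0.021245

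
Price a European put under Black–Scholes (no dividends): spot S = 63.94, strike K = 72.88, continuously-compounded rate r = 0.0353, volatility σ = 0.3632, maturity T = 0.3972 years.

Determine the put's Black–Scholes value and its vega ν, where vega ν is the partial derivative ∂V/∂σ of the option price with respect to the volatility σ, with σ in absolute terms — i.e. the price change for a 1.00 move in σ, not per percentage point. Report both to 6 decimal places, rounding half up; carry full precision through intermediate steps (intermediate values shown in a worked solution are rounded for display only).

price = 10.934444
ν = 14.863868

σ√T = 0.3632·√0.3972 = 0.228902
d₁ = (ln(S/K) + (r+σ²/2)T) / (σ√T) = (ln(63.94/72.88) + (0.0353+0.3632²/2)·0.3972) / 0.228902 = (-0.130869 + 0.040219) / 0.228902 = -0.396019
d₂ = d₁ − σ√T = -0.396019 − 0.228902 = -0.624922
e^{−rT} = e^{−0.0353·0.3972} = 0.986077
N(−d₁) = 0.653955,  N(−d₂) = 0.733989
Put price V = K·e^{−rT}·N(−d₂) − S·N(−d₁) = 52.748301 − 41.813856 = 10.934444
φ(d₁) = (1/√(2π))·e^{−d₁²/2} = 0.368854
ν = S·φ(d₁)·√T = 14.863868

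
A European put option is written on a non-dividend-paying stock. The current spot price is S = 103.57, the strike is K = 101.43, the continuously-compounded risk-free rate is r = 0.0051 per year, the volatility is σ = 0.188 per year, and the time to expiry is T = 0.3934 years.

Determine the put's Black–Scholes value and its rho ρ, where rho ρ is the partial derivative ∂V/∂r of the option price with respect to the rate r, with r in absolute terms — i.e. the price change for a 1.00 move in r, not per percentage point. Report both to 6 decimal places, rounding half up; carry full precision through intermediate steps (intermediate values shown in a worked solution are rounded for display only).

price = 3.732852
ρ = -17.771155

σ√T = 0.188·√0.3934 = 0.117917
d₁ = (ln(S/K) + (r+σ²/2)T) / (σ√T) = (ln(103.57/101.43) + (0.0051+0.188²/2)·0.3934) / 0.117917 = (0.020879 + 0.008959) / 0.117917 = 0.253037
d₂ = d₁ − σ√T = 0.253037 − 0.117917 = 0.135121
e^{−rT} = e^{−0.0051·0.3934} = 0.997996
N(−d₁) = 0.400120,  N(−d₂) = 0.446258
Put price V = K·e^{−rT}·N(−d₂) − S·N(−d₁) = 45.173246 − 41.440394 = 3.732852
ρ = −K·T·e^{−rT}·N(−d₂) = -17.771155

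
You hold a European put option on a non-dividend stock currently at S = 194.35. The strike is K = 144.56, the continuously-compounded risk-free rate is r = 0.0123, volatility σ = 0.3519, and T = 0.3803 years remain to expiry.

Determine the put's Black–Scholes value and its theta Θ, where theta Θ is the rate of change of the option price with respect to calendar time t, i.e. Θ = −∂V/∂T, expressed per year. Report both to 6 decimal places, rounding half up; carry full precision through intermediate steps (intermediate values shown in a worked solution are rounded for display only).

price = 1.368404
Θ = -7.069476

σ√T = 0.3519·√0.3803 = 0.217011
d₁ = (ln(S/K) + (r+σ²/2)T) / (σ√T) = (ln(194.35/144.56) + (0.0123+0.3519²/2)·0.3803) / 0.217011 = (0.295966 + 0.028225) / 0.217011 = 1.493888
d₂ = d₁ − σ√T = 1.493888 − 0.217011 = 1.276877
e^{−rT} = e^{−0.0123·0.3803} = 0.995333
N(−d₁) = 0.067602,  N(−d₂) = 0.100823
Put price V = K·e^{−rT}·N(−d₂) − S·N(−d₁) = 14.506937 − 13.138533 = 1.368404
φ(d₁) = (1/√(2π))·e^{−d₁²/2} = 0.130708
Θ = −S·φ(d₁)·σ/(2√T) + r·K·e^{−rT}·N(−d₂) = −7.247911 + 0.178435 = -7.069476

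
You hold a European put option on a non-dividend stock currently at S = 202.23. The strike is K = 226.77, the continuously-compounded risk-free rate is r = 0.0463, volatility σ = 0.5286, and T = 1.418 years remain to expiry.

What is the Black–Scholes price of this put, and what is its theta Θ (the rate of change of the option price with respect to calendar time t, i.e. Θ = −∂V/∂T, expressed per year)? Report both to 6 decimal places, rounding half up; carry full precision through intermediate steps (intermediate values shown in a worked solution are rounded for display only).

σ√T = 0.5286·√1.418 = 0.629456
d₁ = (ln(S/K) + (r+σ²/2)T) / (σ√T) = (ln(202.23/226.77) + (0.0463+0.5286²/2)·1.418) / 0.629456 = (-0.114531 + 0.263761) / 0.629456 = 0.237078
d₂ = d₁ − σ√T = 0.237078 − 0.629456 = -0.392378
e^{−rT} = e^{−0.0463·1.418} = 0.936455
N(−d₁) = 0.406298,  N(−d₂) = 0.652610
Put price V = K·e^{−rT}·N(−d₂) − S·N(−d₁) = 138.588355 − 82.165676 = 56.422679
φ(d₁) = (1/√(2π))·e^{−d₁²/2} = 0.387887
Θ = −S·φ(d₁)·σ/(2√T) + r·K·e^{−rT}·N(−d₂) = −17.410439 + 6.416641 = -10.993798

price = 56.422679
Θ = -10.993798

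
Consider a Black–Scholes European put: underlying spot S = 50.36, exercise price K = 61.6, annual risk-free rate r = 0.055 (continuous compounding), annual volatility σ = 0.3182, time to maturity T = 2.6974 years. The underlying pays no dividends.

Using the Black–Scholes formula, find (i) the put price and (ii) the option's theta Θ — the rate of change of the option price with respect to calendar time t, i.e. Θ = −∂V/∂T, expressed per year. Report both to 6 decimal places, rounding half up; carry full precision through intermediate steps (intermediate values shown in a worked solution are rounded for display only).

price = 12.091503
Θ = -0.047337

σ√T = 0.3182·√2.6974 = 0.522604
d₁ = (ln(S/K) + (r+σ²/2)T) / (σ√T) = (ln(50.36/61.6) + (0.055+0.3182²/2)·2.6974) / 0.522604 = (-0.201465 + 0.284915) / 0.522604 = 0.159681
d₂ = d₁ − σ√T = 0.159681 − 0.522604 = -0.362923
e^{−rT} = e^{−0.055·2.6974} = 0.862123
N(−d₁) = 0.436566,  N(−d₂) = 0.641669
Put price V = K·e^{−rT}·N(−d₂) − S·N(−d₁) = 34.076978 − 21.985476 = 12.091503
φ(d₁) = (1/√(2π))·e^{−d₁²/2} = 0.393888
Θ = −S·φ(d₁)·σ/(2√T) + r·K·e^{−rT}·N(−d₂) = −1.921571 + 1.874234 = -0.047337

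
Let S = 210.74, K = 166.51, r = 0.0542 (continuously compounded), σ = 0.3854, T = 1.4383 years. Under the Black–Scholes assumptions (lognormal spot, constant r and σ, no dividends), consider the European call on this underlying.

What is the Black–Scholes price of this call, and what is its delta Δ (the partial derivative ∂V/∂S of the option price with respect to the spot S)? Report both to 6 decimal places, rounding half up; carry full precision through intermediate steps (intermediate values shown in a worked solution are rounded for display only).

price = 68.875469
Δ = 0.818437

σ√T = 0.3854·√1.4383 = 0.462207
d₁ = (ln(S/K) + (r+σ²/2)T) / (σ√T) = (ln(210.74/166.51) + (0.0542+0.3854²/2)·1.4383) / 0.462207 = (0.235570 + 0.184773) / 0.462207 = 0.909427
d₂ = d₁ − σ√T = 0.909427 − 0.462207 = 0.447220
e^{−rT} = e^{−0.0542·1.4383} = 0.925005
N(d₁) = 0.818437,  N(d₂) = 0.672642
Call price V = S·N(d₁) − K·e^{−rT}·N(d₂) = 172.477518 − 103.602050 = 68.875469
Δ = N(d₁) = 0.818437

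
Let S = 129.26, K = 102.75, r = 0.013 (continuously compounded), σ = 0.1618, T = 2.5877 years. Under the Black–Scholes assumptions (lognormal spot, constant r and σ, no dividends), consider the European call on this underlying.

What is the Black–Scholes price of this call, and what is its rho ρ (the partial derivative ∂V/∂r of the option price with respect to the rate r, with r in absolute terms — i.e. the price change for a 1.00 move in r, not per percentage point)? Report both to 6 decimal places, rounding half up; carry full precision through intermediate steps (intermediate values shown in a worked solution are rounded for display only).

σ√T = 0.1618·√2.5877 = 0.260277
d₁ = (ln(S/K) + (r+σ²/2)T) / (σ√T) = (ln(129.26/102.75) + (0.013+0.1618²/2)·2.5877) / 0.260277 = (0.229527 + 0.067512) / 0.260277 = 1.141243
d₂ = d₁ − σ√T = 1.141243 − 0.260277 = 0.880966
e^{−rT} = e^{−0.013·2.5877} = 0.966919
N(d₁) = 0.873116,  N(d₂) = 0.810832
Call price V = S·N(d₁) − K·e^{−rT}·N(d₂) = 112.858926 − 80.556946 = 32.301980
ρ = K·T·e^{−rT}·N(d₂) = 208.457209

price = 32.301980
ρ = 208.457209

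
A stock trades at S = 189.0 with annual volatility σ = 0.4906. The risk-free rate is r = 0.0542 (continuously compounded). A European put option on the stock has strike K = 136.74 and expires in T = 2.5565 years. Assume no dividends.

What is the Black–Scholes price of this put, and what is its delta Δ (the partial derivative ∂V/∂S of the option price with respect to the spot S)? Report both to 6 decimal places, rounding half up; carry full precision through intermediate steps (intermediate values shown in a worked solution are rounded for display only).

σ√T = 0.4906·√2.5565 = 0.784423
d₁ = (ln(S/K) + (r+σ²/2)T) / (σ√T) = (ln(189.0/136.74) + (0.0542+0.4906²/2)·2.5565) / 0.784423 = (0.323666 + 0.446222) / 0.784423 = 0.981470
d₂ = d₁ − σ√T = 0.981470 − 0.784423 = 0.197047
e^{−rT} = e^{−0.0542·2.5565} = 0.870609
N(−d₁) = 0.163180,  N(−d₂) = 0.421895
Put price V = K·e^{−rT}·N(−d₂) − S·N(−d₁) = 50.225419 − 30.841114 = 19.384305
Δ = −N(−d₁) = -0.163180

price = 19.384305
Δ = -0.163180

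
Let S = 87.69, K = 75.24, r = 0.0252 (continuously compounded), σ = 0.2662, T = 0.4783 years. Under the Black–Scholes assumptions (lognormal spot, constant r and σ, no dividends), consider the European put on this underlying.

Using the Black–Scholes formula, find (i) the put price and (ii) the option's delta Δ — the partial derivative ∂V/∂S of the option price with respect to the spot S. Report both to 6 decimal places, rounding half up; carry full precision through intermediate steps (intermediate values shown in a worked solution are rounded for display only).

σ√T = 0.2662·√0.4783 = 0.184102
d₁ = (ln(S/K) + (r+σ²/2)T) / (σ√T) = (ln(87.69/75.24) + (0.0252+0.2662²/2)·0.4783) / 0.184102 = (0.153125 + 0.029000) / 0.184102 = 0.989261
d₂ = d₁ − σ√T = 0.989261 − 0.184102 = 0.805159
e^{−rT} = e^{−0.0252·0.4783} = 0.988019
N(−d₁) = 0.161268,  N(−d₂) = 0.210364
Put price V = K·e^{−rT}·N(−d₂) − S·N(−d₁) = 15.638158 − 14.141572 = 1.496585
Δ = −N(−d₁) = -0.161268

price = 1.496585
Δ = -0.161268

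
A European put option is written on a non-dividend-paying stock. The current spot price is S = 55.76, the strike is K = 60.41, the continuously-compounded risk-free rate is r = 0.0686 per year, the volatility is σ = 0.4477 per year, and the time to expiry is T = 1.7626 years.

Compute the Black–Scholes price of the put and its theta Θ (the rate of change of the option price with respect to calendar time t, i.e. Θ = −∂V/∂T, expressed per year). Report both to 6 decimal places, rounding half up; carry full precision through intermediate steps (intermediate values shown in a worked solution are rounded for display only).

price = 11.683509
Θ = -1.339939

σ√T = 0.4477·√1.7626 = 0.594380
d₁ = (ln(S/K) + (r+σ²/2)T) / (σ√T) = (ln(55.76/60.41) + (0.0686+0.4477²/2)·1.7626) / 0.594380 = (-0.080098 + 0.297558) / 0.594380 = 0.365861
d₂ = d₁ − σ√T = 0.365861 − 0.594380 = -0.228519
e^{−rT} = e^{−0.0686·1.7626} = 0.886110
N(−d₁) = 0.357235,  N(−d₂) = 0.590379
Put price V = K·e^{−rT}·N(−d₂) − S·N(−d₁) = 31.602908 − 19.919399 = 11.683509
φ(d₁) = (1/√(2π))·e^{−d₁²/2} = 0.373116
Θ = −S·φ(d₁)·σ/(2√T) + r·K·e^{−rT}·N(−d₂) = −3.507899 + 2.167960 = -1.339939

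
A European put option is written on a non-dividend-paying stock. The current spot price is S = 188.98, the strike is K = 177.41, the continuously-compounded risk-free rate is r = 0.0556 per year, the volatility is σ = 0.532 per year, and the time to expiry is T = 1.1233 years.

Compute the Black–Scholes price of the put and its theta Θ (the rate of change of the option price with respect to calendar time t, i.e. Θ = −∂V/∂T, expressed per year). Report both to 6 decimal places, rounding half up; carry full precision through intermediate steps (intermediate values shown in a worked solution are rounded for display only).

σ√T = 0.532·√1.1233 = 0.563845
d₁ = (ln(S/K) + (r+σ²/2)T) / (σ√T) = (ln(188.98/177.41) + (0.0556+0.532²/2)·1.1233) / 0.563845 = (0.063178 + 0.221416) / 0.563845 = 0.504738
d₂ = d₁ − σ√T = 0.504738 − 0.563845 = -0.059107
e^{−rT} = e^{−0.0556·1.1233} = 0.939455
N(−d₁) = 0.306872,  N(−d₂) = 0.523567
Put price V = K·e^{−rT}·N(−d₂) − S·N(−d₁) = 87.262157 − 57.992586 = 29.269570
φ(d₁) = (1/√(2π))·e^{−d₁²/2} = 0.351228
Θ = −S·φ(d₁)·σ/(2√T) + r·K·e^{−rT}·N(−d₂) = −16.658627 + 4.851776 = -11.806851

price = 29.269570
Θ = -11.806851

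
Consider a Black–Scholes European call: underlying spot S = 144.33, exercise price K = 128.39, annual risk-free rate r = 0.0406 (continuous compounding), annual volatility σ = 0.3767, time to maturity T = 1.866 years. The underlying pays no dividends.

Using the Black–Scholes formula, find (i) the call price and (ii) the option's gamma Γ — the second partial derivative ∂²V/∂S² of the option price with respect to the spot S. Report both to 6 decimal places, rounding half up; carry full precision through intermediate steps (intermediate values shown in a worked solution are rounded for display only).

price = 41.197090
Γ = 0.004399

σ√T = 0.3767·√1.866 = 0.514578
d₁ = (ln(S/K) + (r+σ²/2)T) / (σ√T) = (ln(144.33/128.39) + (0.0406+0.3767²/2)·1.866) / 0.514578 = (0.117030 + 0.208155) / 0.514578 = 0.631944
d₂ = d₁ − σ√T = 0.631944 − 0.514578 = 0.117366
e^{−rT} = e^{−0.0406·1.866} = 0.927039
N(d₁) = 0.736288,  N(d₂) = 0.546715
Call price V = S·N(d₁) − K·e^{−rT}·N(d₂) = 106.268502 − 65.071412 = 41.197090
φ(d₁) = (1/√(2π))·e^{−d₁²/2} = 0.326732
Γ = φ(d₁) / (S·σ·√T) = 0.004399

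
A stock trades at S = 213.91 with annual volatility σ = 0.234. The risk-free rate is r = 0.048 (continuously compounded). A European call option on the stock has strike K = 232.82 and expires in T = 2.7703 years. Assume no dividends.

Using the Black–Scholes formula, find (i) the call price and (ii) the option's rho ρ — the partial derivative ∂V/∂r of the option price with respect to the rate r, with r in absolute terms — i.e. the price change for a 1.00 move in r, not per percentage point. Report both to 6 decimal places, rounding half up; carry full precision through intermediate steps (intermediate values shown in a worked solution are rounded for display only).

price = 37.533540
ρ = 266.396925

σ√T = 0.234·√2.7703 = 0.389475
d₁ = (ln(S/K) + (r+σ²/2)T) / (σ√T) = (ln(213.91/232.82) + (0.048+0.234²/2)·2.7703) / 0.389475 = (-0.084710 + 0.208820) / 0.389475 = 0.318658
d₂ = d₁ − σ√T = 0.318658 − 0.389475 = -0.070816
e^{−rT} = e^{−0.048·2.7703} = 0.875488
N(d₁) = 0.625007,  N(d₂) = 0.471772
Call price V = S·N(d₁) − K·e^{−rT}·N(d₂) = 133.695300 − 96.161760 = 37.533540
ρ = K·T·e^{−rT}·N(d₂) = 266.396925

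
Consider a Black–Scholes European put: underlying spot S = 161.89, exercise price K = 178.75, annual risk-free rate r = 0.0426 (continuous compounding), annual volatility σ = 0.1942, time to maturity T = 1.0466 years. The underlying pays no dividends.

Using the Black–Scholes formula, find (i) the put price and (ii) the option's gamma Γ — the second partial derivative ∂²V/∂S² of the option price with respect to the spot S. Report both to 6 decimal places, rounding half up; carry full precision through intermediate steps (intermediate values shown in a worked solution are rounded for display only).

price = 18.191979
Γ = 0.012215

σ√T = 0.1942·√1.0466 = 0.198673
d₁ = (ln(S/K) + (r+σ²/2)T) / (σ√T) = (ln(161.89/178.75) + (0.0426+0.1942²/2)·1.0466) / 0.198673 = (-0.099071 + 0.064321) / 0.198673 = -0.174912
d₂ = d₁ − σ√T = -0.174912 − 0.198673 = -0.373585
e^{−rT} = e^{−0.0426·1.0466} = 0.956394
N(−d₁) = 0.569426,  N(−d₂) = 0.645644
Put price V = K·e^{−rT}·N(−d₂) − S·N(−d₁) = 110.376301 − 92.184322 = 18.191979
φ(d₁) = (1/√(2π))·e^{−d₁²/2} = 0.392886
Γ = φ(d₁) / (S·σ·√T) = 0.012215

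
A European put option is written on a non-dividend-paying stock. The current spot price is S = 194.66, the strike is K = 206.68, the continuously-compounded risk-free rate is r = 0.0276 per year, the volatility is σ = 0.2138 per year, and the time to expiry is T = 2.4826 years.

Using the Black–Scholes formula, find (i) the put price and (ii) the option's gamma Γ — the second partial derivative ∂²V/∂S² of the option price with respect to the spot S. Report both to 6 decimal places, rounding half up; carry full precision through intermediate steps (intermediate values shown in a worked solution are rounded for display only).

σ√T = 0.2138·√2.4826 = 0.336869
d₁ = (ln(S/K) + (r+σ²/2)T) / (σ√T) = (ln(194.66/206.68) + (0.0276+0.2138²/2)·2.4826) / 0.336869 = (-0.059917 + 0.125260) / 0.336869 = 0.193971
d₂ = d₁ − σ√T = 0.193971 − 0.336869 = -0.142898
e^{−rT} = e^{−0.0276·2.4826} = 0.933775
N(−d₁) = 0.423099,  N(−d₂) = 0.556815
Put price V = K·e^{−rT}·N(−d₂) − S·N(−d₁) = 107.461104 − 82.360497 = 25.100607
φ(d₁) = (1/√(2π))·e^{−d₁²/2} = 0.391507
Γ = φ(d₁) / (S·σ·√T) = 0.005970

price = 25.100607
Γ = 0.005970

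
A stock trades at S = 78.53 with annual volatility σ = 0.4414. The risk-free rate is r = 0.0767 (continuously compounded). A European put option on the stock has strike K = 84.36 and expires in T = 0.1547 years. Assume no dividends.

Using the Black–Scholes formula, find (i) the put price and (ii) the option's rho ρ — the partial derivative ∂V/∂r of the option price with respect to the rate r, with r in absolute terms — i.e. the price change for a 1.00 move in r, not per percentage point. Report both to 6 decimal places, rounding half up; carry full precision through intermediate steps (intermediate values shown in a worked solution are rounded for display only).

price = 8.344331
ρ = -8.598745

σ√T = 0.4414·√0.1547 = 0.173611
d₁ = (ln(S/K) + (r+σ²/2)T) / (σ√T) = (ln(78.53/84.36) + (0.0767+0.4414²/2)·0.1547) / 0.173611 = (-0.071613 + 0.026936) / 0.173611 = -0.257338
d₂ = d₁ − σ√T = -0.257338 − 0.173611 = -0.430949
e^{−rT} = e^{−0.0767·0.1547} = 0.988205
N(−d₁) = 0.601541,  N(−d₂) = 0.666747
Put price V = K·e^{−rT}·N(−d₂) − S·N(−d₁) = 55.583352 − 47.239022 = 8.344331
ρ = −K·T·e^{−rT}·N(−d₂) = -8.598745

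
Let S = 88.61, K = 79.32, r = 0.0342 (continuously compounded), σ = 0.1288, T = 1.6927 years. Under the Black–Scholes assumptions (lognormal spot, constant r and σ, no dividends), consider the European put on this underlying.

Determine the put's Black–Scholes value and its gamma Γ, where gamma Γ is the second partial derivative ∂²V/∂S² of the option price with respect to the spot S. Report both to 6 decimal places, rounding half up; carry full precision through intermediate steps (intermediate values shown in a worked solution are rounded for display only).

σ√T = 0.1288·√1.6927 = 0.167574
d₁ = (ln(S/K) + (r+σ²/2)T) / (σ√T) = (ln(88.61/79.32) + (0.0342+0.1288²/2)·1.6927) / 0.167574 = (0.110754 + 0.071931) / 0.167574 = 1.090178
d₂ = d₁ − σ√T = 1.090178 − 0.167574 = 0.922605
e^{−rT} = e^{−0.0342·1.6927} = 0.943753
N(−d₁) = 0.137817,  N(−d₂) = 0.178107
Put price V = K·e^{−rT}·N(−d₂) − S·N(−d₁) = 13.332799 − 12.211990 = 1.120809
φ(d₁) = (1/√(2π))·e^{−d₁²/2} = 0.220208
Γ = φ(d₁) / (S·σ·√T) = 0.014830

price = 1.120809
Γ = 0.014830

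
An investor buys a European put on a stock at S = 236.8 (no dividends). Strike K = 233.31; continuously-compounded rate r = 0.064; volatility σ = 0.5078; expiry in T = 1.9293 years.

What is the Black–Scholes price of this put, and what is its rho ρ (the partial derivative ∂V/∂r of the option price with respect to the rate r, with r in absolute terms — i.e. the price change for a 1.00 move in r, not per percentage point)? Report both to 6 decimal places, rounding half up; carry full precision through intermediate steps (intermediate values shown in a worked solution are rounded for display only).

price = 46.885362
ρ = -223.666434

σ√T = 0.5078·√1.9293 = 0.705330
d₁ = (ln(S/K) + (r+σ²/2)T) / (σ√T) = (ln(236.8/233.31) + (0.064+0.5078²/2)·1.9293) / 0.705330 = (0.014848 + 0.372221) / 0.705330 = 0.548776
d₂ = d₁ − σ√T = 0.548776 − 0.705330 = -0.156554
e^{−rT} = e^{−0.064·1.9293} = 0.883844
N(−d₁) = 0.291580,  N(−d₂) = 0.562202
Put price V = K·e^{−rT}·N(−d₂) − S·N(−d₁) = 115.931392 − 69.046030 = 46.885362
ρ = −K·T·e^{−rT}·N(−d₂) = -223.666434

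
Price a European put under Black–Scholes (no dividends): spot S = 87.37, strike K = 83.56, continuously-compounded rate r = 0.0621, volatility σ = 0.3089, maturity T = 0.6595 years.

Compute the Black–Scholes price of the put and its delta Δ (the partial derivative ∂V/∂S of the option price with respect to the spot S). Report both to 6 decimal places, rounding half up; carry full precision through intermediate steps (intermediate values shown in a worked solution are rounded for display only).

price = 5.260561
Δ = -0.320455

σ√T = 0.3089·√0.6595 = 0.250856
d₁ = (ln(S/K) + (r+σ²/2)T) / (σ√T) = (ln(87.37/83.56) + (0.0621+0.3089²/2)·0.6595) / 0.250856 = (0.044587 + 0.072419) / 0.250856 = 0.466428
d₂ = d₁ − σ√T = 0.466428 − 0.250856 = 0.215571
e^{−rT} = e^{−0.0621·0.6595} = 0.959872
N(−d₁) = 0.320455,  N(−d₂) = 0.414661
Put price V = K·e^{−rT}·N(−d₂) − S·N(−d₁) = 33.258679 − 27.998118 = 5.260561
Δ = −N(−d₁) = -0.320455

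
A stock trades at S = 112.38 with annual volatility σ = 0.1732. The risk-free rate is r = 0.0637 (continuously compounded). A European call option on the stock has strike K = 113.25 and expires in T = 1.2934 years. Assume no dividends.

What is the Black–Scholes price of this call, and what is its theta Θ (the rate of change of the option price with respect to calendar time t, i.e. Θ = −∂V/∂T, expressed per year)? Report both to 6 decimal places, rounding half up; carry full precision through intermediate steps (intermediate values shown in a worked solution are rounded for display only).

price = 13.144215
Θ = -7.101786

σ√T = 0.1732·√1.2934 = 0.196976
d₁ = (ln(S/K) + (r+σ²/2)T) / (σ√T) = (ln(112.38/113.25) + (0.0637+0.1732²/2)·1.2934) / 0.196976 = (-0.007712 + 0.101789) / 0.196976 = 0.477609
d₂ = d₁ − σ√T = 0.477609 − 0.196976 = 0.280632
e^{−rT} = e^{−0.0637·1.2934} = 0.920913
N(d₁) = 0.683536,  N(d₂) = 0.610504
Call price V = S·N(d₁) − K·e^{−rT}·N(d₂) = 76.815733 − 63.671518 = 13.144215
φ(d₁) = (1/√(2π))·e^{−d₁²/2} = 0.355940
Θ = −S·φ(d₁)·σ/(2√T) − r·K·e^{−rT}·N(d₂) = −3.045910 − 4.055876 = -7.101786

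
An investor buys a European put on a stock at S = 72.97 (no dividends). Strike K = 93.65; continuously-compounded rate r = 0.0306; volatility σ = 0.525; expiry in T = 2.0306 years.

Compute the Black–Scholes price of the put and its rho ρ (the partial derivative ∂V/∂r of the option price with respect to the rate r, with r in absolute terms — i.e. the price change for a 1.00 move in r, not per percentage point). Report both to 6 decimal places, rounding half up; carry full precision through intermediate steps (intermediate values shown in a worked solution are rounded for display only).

σ√T = 0.525·√2.0306 = 0.748120
d₁ = (ln(S/K) + (r+σ²/2)T) / (σ√T) = (ln(72.97/93.65) + (0.0306+0.525²/2)·2.0306) / 0.748120 = (-0.249516 + 0.341978) / 0.748120 = 0.123593
d₂ = d₁ − σ√T = 0.123593 − 0.748120 = -0.624527
e^{−rT} = e^{−0.0306·2.0306} = 0.939755
N(−d₁) = 0.450819,  N(−d₂) = 0.733859
Put price V = K·e^{−rT}·N(−d₂) − S·N(−d₁) = 64.585519 − 32.896248 = 31.689271
ρ = −K·T·e^{−rT}·N(−d₂) = -131.147355

price = 31.689271
ρ = -131.147355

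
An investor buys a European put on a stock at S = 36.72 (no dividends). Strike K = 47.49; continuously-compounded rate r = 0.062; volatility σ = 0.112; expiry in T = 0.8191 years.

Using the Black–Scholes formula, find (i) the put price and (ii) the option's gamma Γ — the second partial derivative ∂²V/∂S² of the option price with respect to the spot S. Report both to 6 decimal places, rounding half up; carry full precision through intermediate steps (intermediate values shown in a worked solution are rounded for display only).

price = 8.450212
Γ = 0.014926

σ√T = 0.112·√0.8191 = 0.101365
d₁ = (ln(S/K) + (r+σ²/2)T) / (σ√T) = (ln(36.72/47.49) + (0.062+0.112²/2)·0.8191) / 0.101365 = (-0.257198 + 0.055922) / 0.101365 = -1.985663
d₂ = d₁ − σ√T = -1.985663 − 0.101365 = -2.087027
e^{−rT} = e^{−0.062·0.8191} = 0.950484
N(−d₁) = 0.976465,  N(−d₂) = 0.981557
Put price V = K·e^{−rT}·N(−d₂) − S·N(−d₁) = 44.305993 − 35.855781 = 8.450212
φ(d₁) = (1/√(2π))·e^{−d₁²/2} = 0.055556
Γ = φ(d₁) / (S·σ·√T) = 0.014926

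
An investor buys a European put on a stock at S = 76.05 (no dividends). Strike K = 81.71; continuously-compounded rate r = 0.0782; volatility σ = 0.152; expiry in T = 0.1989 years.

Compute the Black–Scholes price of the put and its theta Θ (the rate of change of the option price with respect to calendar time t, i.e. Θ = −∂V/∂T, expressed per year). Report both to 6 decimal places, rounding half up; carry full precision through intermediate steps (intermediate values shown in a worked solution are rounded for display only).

price = 5.003616
Θ = 1.303389

σ√T = 0.152·√0.1989 = 0.067789
d₁ = (ln(S/K) + (r+σ²/2)T) / (σ√T) = (ln(76.05/81.71) + (0.0782+0.152²/2)·0.1989) / 0.067789 = (-0.071785 + 0.017852) / 0.067789 = -0.795608
d₂ = d₁ − σ√T = -0.795608 − 0.067789 = -0.863397
e^{−rT} = e^{−0.0782·0.1989} = 0.984566
N(−d₁) = 0.786870,  N(−d₂) = 0.806041
Put price V = K·e^{−rT}·N(−d₂) − S·N(−d₁) = 64.845087 − 59.841471 = 5.003616
φ(d₁) = (1/√(2π))·e^{−d₁²/2} = 0.290708
Θ = −S·φ(d₁)·σ/(2√T) + r·K·e^{−rT}·N(−d₂) = −3.767497 + 5.070886 = 1.303389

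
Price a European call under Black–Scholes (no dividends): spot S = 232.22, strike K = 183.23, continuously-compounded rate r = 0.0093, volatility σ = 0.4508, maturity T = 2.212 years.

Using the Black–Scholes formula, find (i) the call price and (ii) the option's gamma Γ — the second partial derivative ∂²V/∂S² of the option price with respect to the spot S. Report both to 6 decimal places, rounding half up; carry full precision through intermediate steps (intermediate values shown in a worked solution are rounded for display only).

σ√T = 0.4508·√2.212 = 0.670466
d₁ = (ln(S/K) + (r+σ²/2)T) / (σ√T) = (ln(232.22/183.23) + (0.0093+0.4508²/2)·2.212) / 0.670466 = (0.236943 + 0.245334) / 0.670466 = 0.719316
d₂ = d₁ − σ√T = 0.719316 − 0.670466 = 0.048850
e^{−rT} = e^{−0.0093·2.212} = 0.979639
N(d₁) = 0.764027,  N(d₂) = 0.519481
Call price V = S·N(d₁) − K·e^{−rT}·N(d₂) = 177.422326 − 93.246370 = 84.175956
φ(d₁) = (1/√(2π))·e^{−d₁²/2} = 0.308003
Γ = φ(d₁) / (S·σ·√T) = 0.001978

price = 84.175956
Γ = 0.001978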